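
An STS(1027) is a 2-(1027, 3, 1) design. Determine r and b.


An STS(v) is a 2-(v, 3, 1) BIBD: block size k = 3, λ = 1.
Replication: r(k − 1) = λ(v − 1) ⇒ r·2 = 1027 − 1 = 1026 ⇒ r = 513.
Block count: bk = vr ⇒ b·3 = 1027·513 = 526851 ⇒ b = 175617.
(Check via b = v(v − 1)/6 = 1027·1026/6 = 1053702/6 = 175617.)

r = 513, b = 175617.


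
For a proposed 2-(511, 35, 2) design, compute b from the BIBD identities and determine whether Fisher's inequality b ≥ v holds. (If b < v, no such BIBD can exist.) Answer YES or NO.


b = λv(v − 1)/(k(k − 1)) = 2·511·510/(35·34) = 521220/1190 = 438.
Compare with v = 511: b < v, so Fisher's inequality fails.

NO


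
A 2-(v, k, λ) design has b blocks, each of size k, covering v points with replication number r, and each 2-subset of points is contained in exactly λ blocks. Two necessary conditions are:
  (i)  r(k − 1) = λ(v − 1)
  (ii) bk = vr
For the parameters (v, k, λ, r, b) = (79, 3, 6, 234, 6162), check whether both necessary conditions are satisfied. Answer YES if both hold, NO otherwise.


Condition (i): r(k − 1) = 234·2 = 468; λ(v − 1) = 6·78 = 468. Match? YES.
Condition (ii): bk = 6162·3 = 18486; vr = 79·234 = 18486. Match? YES.
Both conditions hold? YES.

YES


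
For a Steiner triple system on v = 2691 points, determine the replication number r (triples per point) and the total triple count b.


An STS(v) is a 2-(v, 3, 1) BIBD: block size k = 3, λ = 1.
Replication: r(k − 1) = λ(v − 1) ⇒ r·2 = 2691 − 1 = 2690 ⇒ r = 1345.
Block count: b = v(v − 1)/6 = 2691·2690/6 = 7238790/6 = 1206465.
(Check via bk = vr: 1206465·3 = 3619395 = 2691·1345 = 3619395 ✓.)

r = 1345, b = 1206465.


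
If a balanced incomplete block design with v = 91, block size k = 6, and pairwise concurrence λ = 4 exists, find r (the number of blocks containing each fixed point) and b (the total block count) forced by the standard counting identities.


Any 2-(v, k, λ) BIBD satisfies two necessary conditions:
  (i)  Each point sits in r blocks, and counting incidences through any fixed point gives r(k − 1) = λ(v − 1), so r = λ(v − 1)/(k − 1).
  (ii) Total incidences bk = vr, so b = vr/k.
Step 1: r = λ(v − 1)/(k − 1) = 4·(91 − 1)/(6 − 1) = 4·90/5 = 360/5 = 72.
Step 2: b = vr/k = 91·72/6 = 6552/6 = 1092.
Check integrality: r = 72 ∈ Z ✓, b = 1092 ∈ Z ✓.
(These identities are necessary conditions: they determine r and b for any design with these parameters, but do not by themselves prove that one exists.)

r = 72, b = 1092.


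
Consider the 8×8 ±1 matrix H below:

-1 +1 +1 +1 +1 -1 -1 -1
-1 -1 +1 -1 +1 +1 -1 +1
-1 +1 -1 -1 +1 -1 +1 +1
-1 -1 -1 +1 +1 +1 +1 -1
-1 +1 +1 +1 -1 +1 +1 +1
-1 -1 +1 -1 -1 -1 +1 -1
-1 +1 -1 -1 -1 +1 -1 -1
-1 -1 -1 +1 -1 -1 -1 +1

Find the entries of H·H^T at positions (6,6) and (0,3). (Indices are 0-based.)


Row 0 of H: [-1, 1, 1, 1, 1, -1, -1, -1].
Row 3 of H: [-1, -1, -1, 1, 1, 1, 1, -1].
Row 6 of H: [-1, 1, -1, -1, -1, 1, -1, -1].
(H·H^T)[6][6] = Σ_j H[6][j]·H[6][j] = (-1)² + (1)² + (-1)² + (-1)² + (-1)² + (1)² + (-1)² + (-1)² = 1 + 1 + 1 + 1 + 1 + 1 + 1 + 1 = 8.
(H·H^T)[0][3] = Σ_j H[0][j]·H[3][j] = (-1)·(-1) + (1)·(-1) + (1)·(-1) + (1)·(1) + (1)·(1) + (-1)·(1) + (-1)·(1) + (-1)·(-1) = 1 + -1 + -1 + 1 + 1 + -1 + -1 + 1 = 0.
So rows 0 and 3 are orthogonal; the diagonal entry equals n = 8.

(6,6) entry = 8; (0,3) entry = 0.


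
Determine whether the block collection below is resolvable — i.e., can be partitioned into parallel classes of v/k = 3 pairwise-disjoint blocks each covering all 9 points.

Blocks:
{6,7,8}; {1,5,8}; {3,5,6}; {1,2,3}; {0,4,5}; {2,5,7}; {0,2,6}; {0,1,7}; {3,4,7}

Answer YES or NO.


v = 9, block size k = 3, number of blocks = 9.
For resolvability, blocks must partition into parallel classes of size v/k = 3.
Total blocks must therefore be a multiple of 3: 9 = 3·3 + 0 ⇒ divisible ✓.
Consider block {3,5,6}. The only other block(s) in the collection disjoint from it are {0,1,7} — just 1 block(s). Any parallel class containing {3,5,6} would need 2 other blocks each disjoint from it, so no parallel class of size 3 can contain {3,5,6}.
Since every block must belong to some parallel class in a resolution, the collection cannot be partitioned into parallel classes.
Resolvable? NO.

NO


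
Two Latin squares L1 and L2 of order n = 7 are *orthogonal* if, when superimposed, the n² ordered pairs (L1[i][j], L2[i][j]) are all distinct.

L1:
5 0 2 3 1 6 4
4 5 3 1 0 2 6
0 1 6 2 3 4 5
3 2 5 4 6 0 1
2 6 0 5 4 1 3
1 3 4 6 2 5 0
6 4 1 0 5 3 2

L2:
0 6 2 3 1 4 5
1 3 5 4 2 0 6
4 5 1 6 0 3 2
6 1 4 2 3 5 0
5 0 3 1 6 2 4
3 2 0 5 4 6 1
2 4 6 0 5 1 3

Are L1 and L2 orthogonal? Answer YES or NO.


Form the n² = 49 superimposed pairs (L1[i][j], L2[i][j]), row by row (rows and columns indexed from 0):
row 0: (5,0) (0,6) (2,2) (3,3) (1,1) (6,4) (4,5)
row 1: (4,1) (5,3) (3,5) (1,4) (0,2) (2,0) (6,6)
row 2: (0,4) (1,5) (6,1) (2,6) (3,0) (4,3) (5,2)
row 3: (3,6) (2,1) (5,4) (4,2) (6,3) (0,5) (1,0)
row 4: (2,5) (6,0) (0,3) (5,1) (4,6) (1,2) (3,4)
row 5: (1,3) (3,2) (4,0) (6,5) (2,4) (5,6) (0,1)
row 6: (6,2) (4,4) (1,6) (0,0) (5,5) (3,1) (2,3)
Orthogonality requires all 49 pairs distinct.
Check by first coordinate: for each symbol s of L1, list the L2 entries in the n cells where L1 = s; they must all differ.
  L1 = 0: L2 entries (in reading order) 6, 2, 4, 5, 3, 1, 0 — all 7 distinct ✓
  L1 = 1: L2 entries (in reading order) 1, 4, 5, 0, 2, 3, 6 — all 7 distinct ✓
  L1 = 2: L2 entries (in reading order) 2, 0, 6, 1, 5, 4, 3 — all 7 distinct ✓
  L1 = 3: L2 entries (in reading order) 3, 5, 0, 6, 4, 2, 1 — all 7 distinct ✓
  L1 = 4: L2 entries (in reading order) 5, 1, 3, 2, 6, 0, 4 — all 7 distinct ✓
  L1 = 5: L2 entries (in reading order) 0, 3, 2, 4, 1, 6, 5 — all 7 distinct ✓
  L1 = 6: L2 entries (in reading order) 4, 6, 1, 3, 0, 5, 2 — all 7 distinct ✓
Every symbol of L1 meets every symbol of L2 exactly once, so all 49 pairs are distinct (49 of 49).
Conclusion: YES.

YES


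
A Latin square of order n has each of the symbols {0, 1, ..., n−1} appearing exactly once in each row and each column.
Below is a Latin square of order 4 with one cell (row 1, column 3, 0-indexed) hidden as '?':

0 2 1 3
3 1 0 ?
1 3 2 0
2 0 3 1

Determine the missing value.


Row 1 contains symbols [0, 1, 3] — missing [2].
Column 3 contains symbols [0, 1, 3] — missing [2].
The missing symbol must appear in both missing sets; intersection = [2].
Therefore the hidden value is 2.

Missing value = 2.


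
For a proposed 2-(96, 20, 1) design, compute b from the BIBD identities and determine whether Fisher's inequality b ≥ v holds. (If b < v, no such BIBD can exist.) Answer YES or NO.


r = λ(v − 1)/(k − 1) = 1·95/19 = 5.
b = vr/k = 96·5/20 = 24.
Fisher's inequality: b ≥ v ⇔ 24 ≥ 96? NO.

NO


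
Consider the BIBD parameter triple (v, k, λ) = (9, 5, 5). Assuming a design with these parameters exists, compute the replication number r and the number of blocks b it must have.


Any 2-(v, k, λ) BIBD satisfies two necessary conditions:
  (i)  Each point sits in r blocks, and counting incidences through any fixed point gives r(k − 1) = λ(v − 1), so r = λ(v − 1)/(k − 1).
  (ii) Total incidences bk = vr, so b = vr/k.
Step 1: r = λ(v − 1)/(k − 1) = 5·(9 − 1)/(5 − 1) = 5·8/4 = 40/4 = 10.
Step 2: b = vr/k = 9·10/5 = 90/5 = 18.
Check integrality: r = 10 ∈ Z ✓, b = 18 ∈ Z ✓.
(These identities are necessary conditions: they determine r and b for any design with these parameters, but do not by themselves prove that one exists.)

r = 10, b = 18.


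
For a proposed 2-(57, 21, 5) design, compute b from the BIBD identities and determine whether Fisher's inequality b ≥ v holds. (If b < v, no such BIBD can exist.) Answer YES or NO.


b = λv(v − 1)/(k(k − 1)) = 5·57·56/(21·20) = 15960/420 = 38.
Compare with v = 57: b < v, so Fisher's inequality fails.

NO


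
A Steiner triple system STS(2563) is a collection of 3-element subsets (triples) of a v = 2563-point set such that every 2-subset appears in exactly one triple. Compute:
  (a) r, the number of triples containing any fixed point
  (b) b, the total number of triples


An STS(v) is a 2-(v, 3, 1) BIBD: block size k = 3, λ = 1.
Replication: r(k − 1) = λ(v − 1) ⇒ r·2 = 2563 − 1 = 2562 ⇒ r = 1281.
Block count: b = v(v − 1)/6 = 2563·2562/6 = 6566406/6 = 1094401.

r = 1281, b = 1094401.


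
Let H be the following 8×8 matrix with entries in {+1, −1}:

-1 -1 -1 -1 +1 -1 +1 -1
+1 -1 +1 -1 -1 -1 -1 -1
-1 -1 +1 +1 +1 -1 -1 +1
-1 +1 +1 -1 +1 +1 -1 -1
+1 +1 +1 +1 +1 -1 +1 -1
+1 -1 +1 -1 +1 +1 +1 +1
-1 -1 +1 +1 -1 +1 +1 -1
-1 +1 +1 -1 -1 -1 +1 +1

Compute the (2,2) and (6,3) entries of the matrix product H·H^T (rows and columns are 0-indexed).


Row 2 of H: [-1, -1, 1, 1, 1, -1, -1, 1].
Row 3 of H: [-1, 1, 1, -1, 1, 1, -1, -1].
Row 6 of H: [-1, -1, 1, 1, -1, 1, 1, -1].
(H·H^T)[2][2] = Σ_j H[2][j]·H[2][j] = (-1)² + (-1)² + (1)² + (1)² + (1)² + (-1)² + (-1)² + (1)² = 1 + 1 + 1 + 1 + 1 + 1 + 1 + 1 = 8.
(H·H^T)[6][3] = Σ_j H[6][j]·H[3][j] = (-1)·(-1) + (-1)·(1) + (1)·(1) + (1)·(-1) + (-1)·(1) + (1)·(1) + (1)·(-1) + (-1)·(-1) = 1 + -1 + 1 + -1 + -1 + 1 + -1 + 1 = 0.
So rows 6 and 3 are orthogonal; the diagonal entry equals n = 8.

(2,2) entry = 8; (6,3) entry = 0.


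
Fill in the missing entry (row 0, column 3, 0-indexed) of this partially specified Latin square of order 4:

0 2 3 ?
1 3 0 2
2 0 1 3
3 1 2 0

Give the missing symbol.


Row 0 contains symbols [0, 2, 3] — missing [1].
Column 3 contains symbols [0, 2, 3] — missing [1].
The missing symbol must appear in both missing sets; intersection = [1].
Therefore the hidden value is 1.

Missing value = 1.


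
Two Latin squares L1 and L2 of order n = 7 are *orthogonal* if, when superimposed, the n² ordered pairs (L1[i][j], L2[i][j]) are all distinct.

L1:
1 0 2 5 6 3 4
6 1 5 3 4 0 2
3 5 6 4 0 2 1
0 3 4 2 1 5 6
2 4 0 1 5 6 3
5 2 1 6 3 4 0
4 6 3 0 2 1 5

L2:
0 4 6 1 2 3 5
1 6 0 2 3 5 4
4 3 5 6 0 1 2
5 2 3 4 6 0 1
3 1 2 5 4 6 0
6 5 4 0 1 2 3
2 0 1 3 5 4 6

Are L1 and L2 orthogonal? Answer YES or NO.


Form the n² = 49 superimposed pairs (L1[i][j], L2[i][j]), row by row (rows and columns indexed from 0):
row 0: (1,0) (0,4) (2,6) (5,1) (6,2) (3,3) (4,5)
row 1: (6,1) (1,6) (5,0) (3,2) (4,3) (0,5) (2,4)
row 2: (3,4) (5,3) (6,5) (4,6) (0,0) (2,1) (1,2)
row 3: (0,5) (3,2) (4,3) (2,4) (1,6) (5,0) (6,1)
row 4: (2,3) (4,1) (0,2) (1,5) (5,4) (6,6) (3,0)
row 5: (5,6) (2,5) (1,4) (6,0) (3,1) (4,2) (0,3)
row 6: (4,2) (6,0) (3,1) (0,3) (2,5) (1,4) (5,6)
Orthogonality requires all 49 pairs distinct.
But the pair (0,5) repeats: cell (1,5) has L1 = 0, L2 = 5, and cell (3,0) has L1 = 0, L2 = 5.
A repeated pair means some other pair never occurs (only 35 distinct pairs out of 49), so the squares are not orthogonal.
Conclusion: NO.

NO


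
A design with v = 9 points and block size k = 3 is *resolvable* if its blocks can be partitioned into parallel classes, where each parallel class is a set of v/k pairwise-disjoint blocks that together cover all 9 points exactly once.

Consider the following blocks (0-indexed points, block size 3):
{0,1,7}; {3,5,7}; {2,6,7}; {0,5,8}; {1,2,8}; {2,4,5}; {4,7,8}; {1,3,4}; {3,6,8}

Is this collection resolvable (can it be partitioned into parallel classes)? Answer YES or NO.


v = 9, block size k = 3, number of blocks = 9.
For resolvability, blocks must partition into parallel classes of size v/k = 3.
Total blocks must therefore be a multiple of 3: 9 = 3·3 + 0 ⇒ divisible ✓.
Consider block {3,5,7}. The only other block(s) in the collection disjoint from it are {1,2,8} — just 1 block(s). Any parallel class containing {3,5,7} would need 2 other blocks each disjoint from it, so no parallel class of size 3 can contain {3,5,7}.
Since every block must belong to some parallel class in a resolution, the collection cannot be partitioned into parallel classes.
Resolvable? NO.

NO


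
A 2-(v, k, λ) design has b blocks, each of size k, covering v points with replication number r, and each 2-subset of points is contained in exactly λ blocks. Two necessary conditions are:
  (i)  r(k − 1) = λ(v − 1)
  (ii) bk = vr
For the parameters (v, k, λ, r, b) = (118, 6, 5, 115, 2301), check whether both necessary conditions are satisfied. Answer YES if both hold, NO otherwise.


Condition (i): r(k − 1) = 115·5 = 575; λ(v − 1) = 5·117 = 585. Match? NO.
Condition (ii): bk = 2301·6 = 13806; vr = 118·115 = 13570. Match? NO.
Both conditions hold? NO.

NO


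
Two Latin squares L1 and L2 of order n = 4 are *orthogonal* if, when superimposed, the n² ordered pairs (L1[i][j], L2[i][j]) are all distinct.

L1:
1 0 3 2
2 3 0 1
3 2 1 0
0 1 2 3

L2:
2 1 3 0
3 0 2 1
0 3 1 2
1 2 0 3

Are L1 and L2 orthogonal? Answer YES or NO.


Form the n² = 16 superimposed pairs (L1[i][j], L2[i][j]), row by row (rows and columns indexed from 0):
row 0: (1,2) (0,1) (3,3) (2,0)
row 1: (2,3) (3,0) (0,2) (1,1)
row 2: (3,0) (2,3) (1,1) (0,2)
row 3: (0,1) (1,2) (2,0) (3,3)
Orthogonality requires all 16 pairs distinct.
But the pair (3,0) repeats: cell (1,1) has L1 = 3, L2 = 0, and cell (2,0) has L1 = 3, L2 = 0.
A repeated pair means some other pair never occurs (only 8 distinct pairs out of 16), so the squares are not orthogonal.
Conclusion: NO.

NO


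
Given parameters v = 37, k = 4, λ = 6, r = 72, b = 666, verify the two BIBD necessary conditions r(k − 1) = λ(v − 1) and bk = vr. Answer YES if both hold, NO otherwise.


Condition (i): r(k − 1) = 72·3 = 216; λ(v − 1) = 6·36 = 216. Match? YES.
Condition (ii): bk = 666·4 = 2664; vr = 37·72 = 2664. Match? YES.
Both conditions hold? YES.

YES


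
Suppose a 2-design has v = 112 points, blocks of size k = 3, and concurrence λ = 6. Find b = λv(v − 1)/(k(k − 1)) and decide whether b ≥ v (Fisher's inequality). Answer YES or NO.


r = λ(v − 1)/(k − 1) = 6·111/2 = 333.
b = vr/k = 112·333/3 = 12432.
Fisher's inequality: b ≥ v ⇔ 12432 ≥ 112? YES.

YES


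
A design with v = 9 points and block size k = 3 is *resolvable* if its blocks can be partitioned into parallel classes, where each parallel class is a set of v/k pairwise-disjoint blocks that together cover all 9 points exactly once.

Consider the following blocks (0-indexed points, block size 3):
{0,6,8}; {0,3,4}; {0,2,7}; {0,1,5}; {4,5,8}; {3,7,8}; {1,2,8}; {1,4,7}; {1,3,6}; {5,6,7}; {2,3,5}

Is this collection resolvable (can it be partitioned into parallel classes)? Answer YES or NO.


v = 9, block size k = 3, number of blocks = 11.
For resolvability, blocks must partition into parallel classes of size v/k = 3.
Total blocks must therefore be a multiple of 3: 11 = 3·3 + 2 ⇒ not divisible ✗.
Resolvable? NO.

NO


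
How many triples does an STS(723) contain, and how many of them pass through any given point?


An STS(v) is a 2-(v, 3, 1) BIBD: block size k = 3, λ = 1.
Replication: r(k − 1) = λ(v − 1) ⇒ r·2 = 723 − 1 = 722 ⇒ r = 361.
Block count: bk = vr ⇒ b·3 = 723·361 = 261003 ⇒ b = 87001.
(Check via b = v(v − 1)/6 = 723·722/6 = 522006/6 = 87001.)

r = 361, b = 87001.


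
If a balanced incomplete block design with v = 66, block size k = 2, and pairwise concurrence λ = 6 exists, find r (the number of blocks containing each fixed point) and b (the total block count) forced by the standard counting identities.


Any 2-(v, k, λ) BIBD satisfies two necessary conditions:
  (i)  Each point sits in r blocks, and counting incidences through any fixed point gives r(k − 1) = λ(v − 1), so r = λ(v − 1)/(k − 1).
  (ii) Total incidences bk = vr, so b = vr/k.
Step 1: r = λ(v − 1)/(k − 1) = 6·(66 − 1)/(2 − 1) = 6·65/1 = 390/1 = 390.
Step 2: b = vr/k = 66·390/2 = 25740/2 = 12870.
Check integrality: r = 390 ∈ Z ✓, b = 12870 ∈ Z ✓.
(These identities are necessary conditions: they determine r and b for any design with these parameters, but do not by themselves prove that one exists.)

r = 390, b = 12870.


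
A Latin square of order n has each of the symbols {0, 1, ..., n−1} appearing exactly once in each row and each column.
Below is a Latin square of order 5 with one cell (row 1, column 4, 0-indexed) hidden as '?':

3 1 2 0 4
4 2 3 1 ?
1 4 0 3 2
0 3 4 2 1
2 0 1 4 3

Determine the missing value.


Row 1 contains symbols [1, 2, 3, 4] — missing [0].
Column 4 contains symbols [1, 2, 3, 4] — missing [0].
The missing symbol must appear in both missing sets; intersection = [0].
Therefore the hidden value is 0.

Missing value = 0.


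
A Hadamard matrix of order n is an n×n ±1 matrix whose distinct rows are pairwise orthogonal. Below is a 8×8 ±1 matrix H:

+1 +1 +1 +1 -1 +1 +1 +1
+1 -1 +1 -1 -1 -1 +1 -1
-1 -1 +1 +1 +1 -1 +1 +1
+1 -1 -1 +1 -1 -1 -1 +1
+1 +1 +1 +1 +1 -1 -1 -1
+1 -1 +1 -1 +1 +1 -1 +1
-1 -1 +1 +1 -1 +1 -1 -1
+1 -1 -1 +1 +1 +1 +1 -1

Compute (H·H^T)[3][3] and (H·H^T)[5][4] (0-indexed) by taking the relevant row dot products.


Row 3 of H: [1, -1, -1, 1, -1, -1, -1, 1].
Row 4 of H: [1, 1, 1, 1, 1, -1, -1, -1].
Row 5 of H: [1, -1, 1, -1, 1, 1, -1, 1].
(H·H^T)[3][3] = Σ_j H[3][j]·H[3][j] = (1)² + (-1)² + (-1)² + (1)² + (-1)² + (-1)² + (-1)² + (1)² = 1 + 1 + 1 + 1 + 1 + 1 + 1 + 1 = 8.
(H·H^T)[5][4] = Σ_j H[5][j]·H[4][j] = (1)·(1) + (-1)·(1) + (1)·(1) + (-1)·(1) + (1)·(1) + (1)·(-1) + (-1)·(-1) + (1)·(-1) = 1 + -1 + 1 + -1 + 1 + -1 + 1 + -1 = 0.
So rows 5 and 4 are orthogonal; the diagonal entry equals n = 8.

(3,3) entry = 8; (5,4) entry = 0.


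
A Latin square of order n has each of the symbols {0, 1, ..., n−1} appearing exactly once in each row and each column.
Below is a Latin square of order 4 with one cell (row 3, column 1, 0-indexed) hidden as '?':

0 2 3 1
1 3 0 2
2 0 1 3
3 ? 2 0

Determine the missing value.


Row 3 contains symbols [0, 2, 3] — missing [1].
Column 1 contains symbols [0, 2, 3] — missing [1].
The missing symbol must appear in both missing sets; intersection = [1].
Therefore the hidden value is 1.

Missing value = 1.


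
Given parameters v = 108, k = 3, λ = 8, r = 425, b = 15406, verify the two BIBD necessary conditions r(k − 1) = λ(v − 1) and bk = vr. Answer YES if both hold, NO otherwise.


Condition (i): r(k − 1) = 425·2 = 850; λ(v − 1) = 8·107 = 856. Match? NO.
Condition (ii): bk = 15406·3 = 46218; vr = 108·425 = 45900. Match? NO.
Both conditions hold? NO.

NO


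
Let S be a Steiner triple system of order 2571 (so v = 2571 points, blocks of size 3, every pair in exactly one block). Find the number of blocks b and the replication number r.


An STS(v) is a 2-(v, 3, 1) BIBD: block size k = 3, λ = 1.
Replication: r(k − 1) = λ(v − 1) ⇒ r·2 = 2571 − 1 = 2570 ⇒ r = 1285.
Block count: b = v(v − 1)/6 = 2571·2570/6 = 6607470/6 = 1101245.
(Check via bk = vr: 1101245·3 = 3303735 = 2571·1285 = 3303735 ✓.)

r = 1285, b = 1101245.


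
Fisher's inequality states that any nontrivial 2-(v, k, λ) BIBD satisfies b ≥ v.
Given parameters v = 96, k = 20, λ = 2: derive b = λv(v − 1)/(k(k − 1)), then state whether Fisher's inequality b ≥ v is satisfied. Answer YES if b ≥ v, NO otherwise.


b = λv(v − 1)/(k(k − 1)) = 2·96·95/(20·19) = 18240/380 = 48.
Compare with v = 96: b < v, so Fisher's inequality fails.

NO


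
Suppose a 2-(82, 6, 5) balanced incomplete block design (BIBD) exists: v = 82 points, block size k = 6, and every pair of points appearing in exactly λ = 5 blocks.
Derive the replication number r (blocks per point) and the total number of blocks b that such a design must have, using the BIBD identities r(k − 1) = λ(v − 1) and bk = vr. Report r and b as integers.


Any 2-(v, k, λ) BIBD satisfies two necessary conditions:
  (i)  Each point sits in r blocks, and counting incidences through any fixed point gives r(k − 1) = λ(v − 1), so r = λ(v − 1)/(k − 1).
  (ii) Total incidences bk = vr, so b = vr/k.
Step 1: r = λ(v − 1)/(k − 1) = 5·(82 − 1)/(6 − 1) = 5·81/5 = 405/5 = 81.
Step 2: b = vr/k = 82·81/6 = 6642/6 = 1107.
Check integrality: r = 81 ∈ Z ✓, b = 1107 ∈ Z ✓.
(These identities are necessary conditions: they determine r and b for any design with these parameters, but do not by themselves prove that one exists.)

r = 81, b = 1107.


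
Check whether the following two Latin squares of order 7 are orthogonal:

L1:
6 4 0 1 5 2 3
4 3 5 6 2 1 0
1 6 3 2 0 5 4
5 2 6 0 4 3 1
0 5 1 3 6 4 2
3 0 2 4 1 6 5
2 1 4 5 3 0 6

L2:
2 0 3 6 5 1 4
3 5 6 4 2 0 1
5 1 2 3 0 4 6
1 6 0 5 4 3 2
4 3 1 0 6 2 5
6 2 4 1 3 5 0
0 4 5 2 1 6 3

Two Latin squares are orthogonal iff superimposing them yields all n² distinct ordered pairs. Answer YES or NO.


Form the n² = 49 superimposed pairs (L1[i][j], L2[i][j]), row by row (rows and columns indexed from 0):
row 0: (6,2) (4,0) (0,3) (1,6) (5,5) (2,1) (3,4)
row 1: (4,3) (3,5) (5,6) (6,4) (2,2) (1,0) (0,1)
row 2: (1,5) (6,1) (3,2) (2,3) (0,0) (5,4) (4,6)
row 3: (5,1) (2,6) (6,0) (0,5) (4,4) (3,3) (1,2)
row 4: (0,4) (5,3) (1,1) (3,0) (6,6) (4,2) (2,5)
row 5: (3,6) (0,2) (2,4) (4,1) (1,3) (6,5) (5,0)
row 6: (2,0) (1,4) (4,5) (5,2) (3,1) (0,6) (6,3)
Orthogonality requires all 49 pairs distinct.
Check by first coordinate: for each symbol s of L1, list the L2 entries in the n cells where L1 = s; they must all differ.
  L1 = 0: L2 entries (in reading order) 3, 1, 0, 5, 4, 2, 6 — all 7 distinct ✓
  L1 = 1: L2 entries (in reading order) 6, 0, 5, 2, 1, 3, 4 — all 7 distinct ✓
  L1 = 2: L2 entries (in reading order) 1, 2, 3, 6, 5, 4, 0 — all 7 distinct ✓
  L1 = 3: L2 entries (in reading order) 4, 5, 2, 3, 0, 6, 1 — all 7 distinct ✓
  L1 = 4: L2 entries (in reading order) 0, 3, 6, 4, 2, 1, 5 — all 7 distinct ✓
  L1 = 5: L2 entries (in reading order) 5, 6, 4, 1, 3, 0, 2 — all 7 distinct ✓
  L1 = 6: L2 entries (in reading order) 2, 4, 1, 0, 6, 5, 3 — all 7 distinct ✓
Every symbol of L1 meets every symbol of L2 exactly once, so all 49 pairs are distinct (49 of 49).
Conclusion: YES.

YES


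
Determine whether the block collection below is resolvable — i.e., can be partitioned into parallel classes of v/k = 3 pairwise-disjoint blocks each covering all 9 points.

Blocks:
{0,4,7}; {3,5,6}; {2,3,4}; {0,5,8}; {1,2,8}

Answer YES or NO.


v = 9, block size k = 3, number of blocks = 5.
For resolvability, blocks must partition into parallel classes of size v/k = 3.
Total blocks must therefore be a multiple of 3: 5 = 3·1 + 2 ⇒ not divisible ✗.
Resolvable? NO.

NO


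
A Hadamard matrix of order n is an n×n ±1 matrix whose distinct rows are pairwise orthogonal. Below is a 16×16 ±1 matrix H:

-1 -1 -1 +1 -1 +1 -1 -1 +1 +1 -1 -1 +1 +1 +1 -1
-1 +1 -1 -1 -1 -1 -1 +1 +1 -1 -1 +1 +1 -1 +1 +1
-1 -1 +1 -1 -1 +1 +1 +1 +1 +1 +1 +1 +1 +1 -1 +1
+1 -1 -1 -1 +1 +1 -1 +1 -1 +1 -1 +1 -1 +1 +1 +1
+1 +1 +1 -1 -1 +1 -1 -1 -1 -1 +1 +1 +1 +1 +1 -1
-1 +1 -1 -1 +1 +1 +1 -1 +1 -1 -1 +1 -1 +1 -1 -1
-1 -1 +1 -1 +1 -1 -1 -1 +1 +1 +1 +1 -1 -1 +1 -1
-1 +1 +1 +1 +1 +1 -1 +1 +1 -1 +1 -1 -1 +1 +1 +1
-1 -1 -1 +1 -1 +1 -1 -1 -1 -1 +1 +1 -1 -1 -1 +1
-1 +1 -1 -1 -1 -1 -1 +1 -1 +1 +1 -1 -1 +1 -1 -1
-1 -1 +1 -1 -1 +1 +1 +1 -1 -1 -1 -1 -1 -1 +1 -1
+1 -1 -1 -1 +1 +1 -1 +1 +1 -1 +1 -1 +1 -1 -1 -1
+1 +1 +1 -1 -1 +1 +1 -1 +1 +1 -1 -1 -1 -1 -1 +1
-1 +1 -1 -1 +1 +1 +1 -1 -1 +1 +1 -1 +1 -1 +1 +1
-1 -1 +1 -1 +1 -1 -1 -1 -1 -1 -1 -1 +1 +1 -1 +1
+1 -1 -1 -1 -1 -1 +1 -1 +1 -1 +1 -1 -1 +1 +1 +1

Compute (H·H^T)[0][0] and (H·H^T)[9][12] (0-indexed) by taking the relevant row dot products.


Row 0 of H: [-1, -1, -1, 1, -1, 1, -1, -1, 1, 1, -1, -1, 1, 1, 1, -1].
Row 9 of H: [-1, 1, -1, -1, -1, -1, -1, 1, -1, 1, 1, -1, -1, 1, -1, -1].
Row 12 of H: [1, 1, 1, -1, -1, 1, 1, -1, 1, 1, -1, -1, -1, -1, -1, 1].
(H·H^T)[0][0] = Σ_j H[0][j]·H[0][j] = (-1)² + (-1)² + (-1)² + (1)² + (-1)² + (1)² + (-1)² + (-1)² + (1)² + (1)² + (-1)² + (-1)² + (1)² + (1)² + (1)² + (-1)² = 1 + 1 + 1 + 1 + 1 + 1 + 1 + 1 + 1 + 1 + 1 + 1 + 1 + 1 + 1 + 1 = 16.
(H·H^T)[9][12] = Σ_j H[9][j]·H[12][j] = (-1)·(1) + (1)·(1) + (-1)·(1) + (-1)·(-1) + (-1)·(-1) + (-1)·(1) + (-1)·(1) + (1)·(-1) + (-1)·(1) + (1)·(1) + (1)·(-1) + (-1)·(-1) + (-1)·(-1) + (1)·(-1) + (-1)·(-1) + (-1)·(1) = -1 + 1 + -1 + 1 + 1 + -1 + -1 + -1 + -1 + 1 + -1 + 1 + 1 + -1 + 1 + -1 = -2.
Rows 9 and 12 are not orthogonal (dot product = -2 ≠ 0), so H is not a Hadamard matrix.

(0,0) entry = 16; (9,12) entry = -2.


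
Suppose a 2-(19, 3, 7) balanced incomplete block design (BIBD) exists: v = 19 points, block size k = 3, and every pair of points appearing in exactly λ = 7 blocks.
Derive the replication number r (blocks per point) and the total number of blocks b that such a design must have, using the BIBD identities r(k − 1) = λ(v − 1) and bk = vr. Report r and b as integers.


Any 2-(v, k, λ) BIBD satisfies two necessary conditions:
  (i)  Each point sits in r blocks, and counting incidences through any fixed point gives r(k − 1) = λ(v − 1), so r = λ(v − 1)/(k − 1).
  (ii) Total incidences bk = vr, so b = vr/k.
Step 1: r = λ(v − 1)/(k − 1) = 7·(19 − 1)/(3 − 1) = 7·18/2 = 126/2 = 63.
Step 2: b = vr/k = 19·63/3 = 1197/3 = 399.
Check integrality: r = 63 ∈ Z ✓, b = 399 ∈ Z ✓.
(These identities are necessary conditions: they determine r and b for any design with these parameters, but do not by themselves prove that one exists.)

r = 63, b = 399.


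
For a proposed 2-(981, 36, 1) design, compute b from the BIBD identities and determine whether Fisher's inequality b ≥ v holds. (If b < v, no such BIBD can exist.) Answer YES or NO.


b = λv(v − 1)/(k(k − 1)) = 1·981·980/(36·35) = 961380/1260 = 763.
Compare with v = 981: b < v, so Fisher's inequality fails.

NO


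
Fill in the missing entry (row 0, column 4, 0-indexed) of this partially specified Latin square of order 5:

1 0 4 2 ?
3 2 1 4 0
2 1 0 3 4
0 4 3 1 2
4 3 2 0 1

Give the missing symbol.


Row 0 contains symbols [0, 1, 2, 4] — missing [3].
Column 4 contains symbols [0, 1, 2, 4] — missing [3].
The missing symbol must appear in both missing sets; intersection = [3].
Therefore the hidden value is 3.

Missing value = 3.


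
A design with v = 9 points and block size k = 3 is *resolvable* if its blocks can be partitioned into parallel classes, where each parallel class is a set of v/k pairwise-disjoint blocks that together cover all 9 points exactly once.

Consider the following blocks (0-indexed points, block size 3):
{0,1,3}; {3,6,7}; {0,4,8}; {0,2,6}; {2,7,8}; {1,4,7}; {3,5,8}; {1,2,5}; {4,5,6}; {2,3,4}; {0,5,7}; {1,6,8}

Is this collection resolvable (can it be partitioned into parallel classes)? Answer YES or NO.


v = 9, block size k = 3, number of blocks = 12.
For resolvability, blocks must partition into parallel classes of size v/k = 3.
Total blocks must therefore be a multiple of 3: 12 = 3·4 + 0 ⇒ divisible ✓.
Greedy packing gives 4 candidate class(es). Each should be a full parallel class (size 3, covers all 9 points).
  Class 1 (3 blocks): {0,1,3}; {2,7,8}; {4,5,6}. Points covered: [0, 1, 2, 3, 4, 5, 6, 7, 8].
  Class 2 (3 blocks): {3,6,7}; {0,4,8}; {1,2,5}. Points covered: [0, 1, 2, 3, 4, 5, 6, 7, 8].
  Class 3 (3 blocks): {0,2,6}; {1,4,7}; {3,5,8}. Points covered: [0, 1, 2, 3, 4, 5, 6, 7, 8].
  Class 4 (3 blocks): {2,3,4}; {0,5,7}; {1,6,8}. Points covered: [0, 1, 2, 3, 4, 5, 6, 7, 8].
All classes full (size 3)? YES. All classes cover every point? YES.
Resolvable? YES.

YES


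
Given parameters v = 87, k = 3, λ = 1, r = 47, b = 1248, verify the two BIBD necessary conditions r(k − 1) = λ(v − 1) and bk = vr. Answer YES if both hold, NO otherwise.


Condition (i): r(k − 1) = 47·2 = 94; λ(v − 1) = 1·86 = 86. Match? NO.
Condition (ii): bk = 1248·3 = 3744; vr = 87·47 = 4089. Match? NO.
Both conditions hold? NO.

NO


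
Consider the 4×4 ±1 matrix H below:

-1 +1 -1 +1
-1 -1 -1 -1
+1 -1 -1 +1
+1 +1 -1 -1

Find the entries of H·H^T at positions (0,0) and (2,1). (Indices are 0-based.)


Row 0 of H: [-1, 1, -1, 1].
Row 1 of H: [-1, -1, -1, -1].
Row 2 of H: [1, -1, -1, 1].
(H·H^T)[0][0] = Σ_j H[0][j]·H[0][j] = (-1)² + (1)² + (-1)² + (1)² = 1 + 1 + 1 + 1 = 4.
(H·H^T)[2][1] = Σ_j H[2][j]·H[1][j] = (1)·(-1) + (-1)·(-1) + (-1)·(-1) + (1)·(-1) = -1 + 1 + 1 + -1 = 0.
So rows 2 and 1 are orthogonal; the diagonal entry equals n = 4.

(0,0) entry = 4; (2,1) entry = 0.


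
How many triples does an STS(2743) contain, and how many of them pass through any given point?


An STS(v) is a 2-(v, 3, 1) BIBD: block size k = 3, λ = 1.
Replication: r(k − 1) = λ(v − 1) ⇒ r·2 = 2743 − 1 = 2742 ⇒ r = 1371.
Block count: bk = vr ⇒ b·3 = 2743·1371 = 3760653 ⇒ b = 1253551.

r = 1371, b = 1253551.


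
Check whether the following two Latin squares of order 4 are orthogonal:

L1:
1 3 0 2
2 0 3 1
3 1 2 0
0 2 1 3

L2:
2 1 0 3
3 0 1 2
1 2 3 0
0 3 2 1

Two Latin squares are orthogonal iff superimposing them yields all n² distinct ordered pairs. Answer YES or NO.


Form the n² = 16 superimposed pairs (L1[i][j], L2[i][j]), row by row (rows and columns indexed from 0):
row 0: (1,2) (3,1) (0,0) (2,3)
row 1: (2,3) (0,0) (3,1) (1,2)
row 2: (3,1) (1,2) (2,3) (0,0)
row 3: (0,0) (2,3) (1,2) (3,1)
Orthogonality requires all 16 pairs distinct.
But the pair (2,3) repeats: cell (0,3) has L1 = 2, L2 = 3, and cell (1,0) has L1 = 2, L2 = 3.
A repeated pair means some other pair never occurs (only 4 distinct pairs out of 16), so the squares are not orthogonal.
Conclusion: NO.

NO


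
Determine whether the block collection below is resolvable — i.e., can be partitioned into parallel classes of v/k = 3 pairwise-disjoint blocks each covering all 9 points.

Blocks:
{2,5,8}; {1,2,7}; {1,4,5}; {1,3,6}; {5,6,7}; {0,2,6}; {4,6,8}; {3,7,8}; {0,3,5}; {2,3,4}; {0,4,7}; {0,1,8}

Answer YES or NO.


v = 9, block size k = 3, number of blocks = 12.
For resolvability, blocks must partition into parallel classes of size v/k = 3.
Total blocks must therefore be a multiple of 3: 12 = 3·4 + 0 ⇒ divisible ✓.
Greedy packing gives 4 candidate class(es). Each should be a full parallel class (size 3, covers all 9 points).
  Class 1 (3 blocks): {2,5,8}; {1,3,6}; {0,4,7}. Points covered: [0, 1, 2, 3, 4, 5, 6, 7, 8].
  Class 2 (3 blocks): {1,2,7}; {4,6,8}; {0,3,5}. Points covered: [0, 1, 2, 3, 4, 5, 6, 7, 8].
  Class 3 (3 blocks): {1,4,5}; {0,2,6}; {3,7,8}. Points covered: [0, 1, 2, 3, 4, 5, 6, 7, 8].
  Class 4 (3 blocks): {5,6,7}; {2,3,4}; {0,1,8}. Points covered: [0, 1, 2, 3, 4, 5, 6, 7, 8].
All classes full (size 3)? YES. All classes cover every point? YES.
Resolvable? YES.

YES


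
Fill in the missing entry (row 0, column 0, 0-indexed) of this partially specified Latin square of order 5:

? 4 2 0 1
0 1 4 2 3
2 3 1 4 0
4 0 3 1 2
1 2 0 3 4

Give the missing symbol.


Row 0 contains symbols [0, 1, 2, 4] — missing [3].
Column 0 contains symbols [0, 1, 2, 4] — missing [3].
The missing symbol must appear in both missing sets; intersection = [3].
Therefore the hidden value is 3.

Missing value = 3.


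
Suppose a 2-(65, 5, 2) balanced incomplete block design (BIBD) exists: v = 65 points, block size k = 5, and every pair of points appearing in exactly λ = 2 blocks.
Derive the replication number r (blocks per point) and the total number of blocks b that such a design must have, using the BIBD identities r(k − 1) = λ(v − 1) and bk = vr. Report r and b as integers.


Any 2-(v, k, λ) BIBD satisfies two necessary conditions:
  (i)  Each point sits in r blocks, and counting incidences through any fixed point gives r(k − 1) = λ(v − 1), so r = λ(v − 1)/(k − 1).
  (ii) Total incidences bk = vr, so b = vr/k.
Step 1: r = λ(v − 1)/(k − 1) = 2·(65 − 1)/(5 − 1) = 2·64/4 = 128/4 = 32.
Step 2: b = vr/k = 65·32/5 = 2080/5 = 416.
Check integrality: r = 32 ∈ Z ✓, b = 416 ∈ Z ✓.
(These identities are necessary conditions: they determine r and b for any design with these parameters, but do not by themselves prove that one exists.)

r = 32, b = 416.


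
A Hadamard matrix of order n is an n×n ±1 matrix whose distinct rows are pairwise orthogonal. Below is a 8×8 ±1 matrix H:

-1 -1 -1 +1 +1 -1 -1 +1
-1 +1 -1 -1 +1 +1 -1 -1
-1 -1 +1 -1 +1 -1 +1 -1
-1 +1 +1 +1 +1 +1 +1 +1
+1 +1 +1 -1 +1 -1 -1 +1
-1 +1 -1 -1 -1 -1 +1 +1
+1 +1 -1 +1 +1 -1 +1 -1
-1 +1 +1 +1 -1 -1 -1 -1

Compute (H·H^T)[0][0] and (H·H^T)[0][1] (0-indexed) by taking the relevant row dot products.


Row 0 of H: [-1, -1, -1, 1, 1, -1, -1, 1].
Row 1 of H: [-1, 1, -1, -1, 1, 1, -1, -1].
(H·H^T)[0][0] = Σ_j H[0][j]·H[0][j] = (-1)² + (-1)² + (-1)² + (1)² + (1)² + (-1)² + (-1)² + (1)² = 1 + 1 + 1 + 1 + 1 + 1 + 1 + 1 = 8.
(H·H^T)[0][1] = Σ_j H[0][j]·H[1][j] = (-1)·(-1) + (-1)·(1) + (-1)·(-1) + (1)·(-1) + (1)·(1) + (-1)·(1) + (-1)·(-1) + (1)·(-1) = 1 + -1 + 1 + -1 + 1 + -1 + 1 + -1 = 0.
So rows 0 and 1 are orthogonal; the diagonal entry equals n = 8.

(0,0) entry = 8; (0,1) entry = 0.


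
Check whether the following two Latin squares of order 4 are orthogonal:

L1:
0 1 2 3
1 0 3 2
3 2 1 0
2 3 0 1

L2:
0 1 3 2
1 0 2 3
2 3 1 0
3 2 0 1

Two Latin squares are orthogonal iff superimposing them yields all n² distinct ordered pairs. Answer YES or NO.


Form the n² = 16 superimposed pairs (L1[i][j], L2[i][j]), row by row (rows and columns indexed from 0):
row 0: (0,0) (1,1) (2,3) (3,2)
row 1: (1,1) (0,0) (3,2) (2,3)
row 2: (3,2) (2,3) (1,1) (0,0)
row 3: (2,3) (3,2) (0,0) (1,1)
Orthogonality requires all 16 pairs distinct.
But the pair (1,1) repeats: cell (0,1) has L1 = 1, L2 = 1, and cell (1,0) has L1 = 1, L2 = 1.
A repeated pair means some other pair never occurs (only 4 distinct pairs out of 16), so the squares are not orthogonal.
Conclusion: NO.

NO


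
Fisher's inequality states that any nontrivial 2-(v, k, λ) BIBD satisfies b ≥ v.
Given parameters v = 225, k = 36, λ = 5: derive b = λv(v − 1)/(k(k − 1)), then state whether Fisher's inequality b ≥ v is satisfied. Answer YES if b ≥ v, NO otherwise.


b = λv(v − 1)/(k(k − 1)) = 5·225·224/(36·35) = 252000/1260 = 200.
Compare with v = 225: b < v, so Fisher's inequality fails.

NO


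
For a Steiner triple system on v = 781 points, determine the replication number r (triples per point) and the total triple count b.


An STS(v) is a 2-(v, 3, 1) BIBD: block size k = 3, λ = 1.
Replication: r(k − 1) = λ(v − 1) ⇒ r·2 = 781 − 1 = 780 ⇒ r = 390.
Block count: b = v(v − 1)/6 = 781·780/6 = 609180/6 = 101530.
(Check via bk = vr: 101530·3 = 304590 = 781·390 = 304590 ✓.)

r = 390, b = 101530.


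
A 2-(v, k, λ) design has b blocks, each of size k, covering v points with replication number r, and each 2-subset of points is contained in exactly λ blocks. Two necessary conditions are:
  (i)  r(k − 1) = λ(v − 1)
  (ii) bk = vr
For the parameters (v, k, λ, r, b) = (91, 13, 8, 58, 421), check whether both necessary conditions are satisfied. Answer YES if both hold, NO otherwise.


Condition (i): r(k − 1) = 58·12 = 696; λ(v − 1) = 8·90 = 720. Match? NO.
Condition (ii): bk = 421·13 = 5473; vr = 91·58 = 5278. Match? NO.
Both conditions hold? NO.

NO


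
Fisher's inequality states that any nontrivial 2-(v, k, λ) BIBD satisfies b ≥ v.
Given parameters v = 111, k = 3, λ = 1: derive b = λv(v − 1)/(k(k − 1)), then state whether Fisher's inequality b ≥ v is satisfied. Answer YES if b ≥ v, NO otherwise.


b = λv(v − 1)/(k(k − 1)) = 1·111·110/(3·2) = 12210/6 = 2035.
Compare with v = 111: b ≥ v, so Fisher's inequality holds.

YES


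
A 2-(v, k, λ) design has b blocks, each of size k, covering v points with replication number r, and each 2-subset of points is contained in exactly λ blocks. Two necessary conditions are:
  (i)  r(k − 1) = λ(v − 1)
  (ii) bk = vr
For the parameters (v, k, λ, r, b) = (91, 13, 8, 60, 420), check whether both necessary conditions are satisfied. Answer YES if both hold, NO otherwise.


Condition (i): r(k − 1) = 60·12 = 720; λ(v − 1) = 8·90 = 720. Match? YES.
Condition (ii): bk = 420·13 = 5460; vr = 91·60 = 5460. Match? YES.
Both conditions hold? YES.

YES


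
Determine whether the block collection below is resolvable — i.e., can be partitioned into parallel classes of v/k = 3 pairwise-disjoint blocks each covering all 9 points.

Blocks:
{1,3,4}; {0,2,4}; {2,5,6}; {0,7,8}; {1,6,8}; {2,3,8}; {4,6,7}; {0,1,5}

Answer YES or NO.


v = 9, block size k = 3, number of blocks = 8.
For resolvability, blocks must partition into parallel classes of size v/k = 3.
Total blocks must therefore be a multiple of 3: 8 = 3·2 + 2 ⇒ not divisible ✗.
Resolvable? NO.

NO


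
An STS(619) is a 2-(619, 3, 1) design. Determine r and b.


An STS(v) is a 2-(v, 3, 1) BIBD: block size k = 3, λ = 1.
Replication: r(k − 1) = λ(v − 1) ⇒ r·2 = 619 − 1 = 618 ⇒ r = 309.
Block count: b = v(v − 1)/6 = 619·618/6 = 382542/6 = 63757.
(Check via bk = vr: 63757·3 = 191271 = 619·309 = 191271 ✓.)

r = 309, b = 63757.


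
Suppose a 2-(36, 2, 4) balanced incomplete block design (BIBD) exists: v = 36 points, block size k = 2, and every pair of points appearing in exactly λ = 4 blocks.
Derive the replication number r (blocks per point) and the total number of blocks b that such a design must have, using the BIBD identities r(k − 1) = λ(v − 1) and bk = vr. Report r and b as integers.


Any 2-(v, k, λ) BIBD satisfies two necessary conditions:
  (i)  Each point sits in r blocks, and counting incidences through any fixed point gives r(k − 1) = λ(v − 1), so r = λ(v − 1)/(k − 1).
  (ii) Total incidences bk = vr, so b = vr/k.
Step 1: r = λ(v − 1)/(k − 1) = 4·(36 − 1)/(2 − 1) = 4·35/1 = 140/1 = 140.
Step 2: b = vr/k = 36·140/2 = 5040/2 = 2520.
Check integrality: r = 140 ∈ Z ✓, b = 2520 ∈ Z ✓.
(These identities are necessary conditions: they determine r and b for any design with these parameters, but do not by themselves prove that one exists.)

r = 140, b = 2520.


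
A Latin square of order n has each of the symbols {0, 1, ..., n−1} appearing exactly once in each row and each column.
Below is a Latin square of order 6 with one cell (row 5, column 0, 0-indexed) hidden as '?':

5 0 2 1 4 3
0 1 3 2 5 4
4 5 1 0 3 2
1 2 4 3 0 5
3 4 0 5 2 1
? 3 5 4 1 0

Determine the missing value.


Row 5 contains symbols [0, 1, 3, 4, 5] — missing [2].
Column 0 contains symbols [0, 1, 3, 4, 5] — missing [2].
The missing symbol must appear in both missing sets; intersection = [2].
Therefore the hidden value is 2.

Missing value = 2.


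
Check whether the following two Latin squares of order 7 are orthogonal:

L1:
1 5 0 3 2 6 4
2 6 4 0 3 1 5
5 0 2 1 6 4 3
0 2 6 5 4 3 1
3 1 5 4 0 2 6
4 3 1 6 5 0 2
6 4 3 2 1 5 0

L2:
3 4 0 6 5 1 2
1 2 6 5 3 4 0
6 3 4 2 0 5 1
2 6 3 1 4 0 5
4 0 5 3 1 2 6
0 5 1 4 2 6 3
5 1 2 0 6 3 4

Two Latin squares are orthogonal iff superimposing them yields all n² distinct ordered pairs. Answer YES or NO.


Form the n² = 49 superimposed pairs (L1[i][j], L2[i][j]), row by row (rows and columns indexed from 0):
row 0: (1,3) (5,4) (0,0) (3,6) (2,5) (6,1) (4,2)
row 1: (2,1) (6,2) (4,6) (0,5) (3,3) (1,4) (5,0)
row 2: (5,6) (0,3) (2,4) (1,2) (6,0) (4,5) (3,1)
row 3: (0,2) (2,6) (6,3) (5,1) (4,4) (3,0) (1,5)
row 4: (3,4) (1,0) (5,5) (4,3) (0,1) (2,2) (6,6)
row 5: (4,0) (3,5) (1,1) (6,4) (5,2) (0,6) (2,3)
row 6: (6,5) (4,1) (3,2) (2,0) (1,6) (5,3) (0,4)
Orthogonality requires all 49 pairs distinct.
Check by first coordinate: for each symbol s of L1, list the L2 entries in the n cells where L1 = s; they must all differ.
  L1 = 0: L2 entries (in reading order) 0, 5, 3, 2, 1, 6, 4 — all 7 distinct ✓
  L1 = 1: L2 entries (in reading order) 3, 4, 2, 5, 0, 1, 6 — all 7 distinct ✓
  L1 = 2: L2 entries (in reading order) 5, 1, 4, 6, 2, 3, 0 — all 7 distinct ✓
  L1 = 3: L2 entries (in reading order) 6, 3, 1, 0, 4, 5, 2 — all 7 distinct ✓
  L1 = 4: L2 entries (in reading order) 2, 6, 5, 4, 3, 0, 1 — all 7 distinct ✓
  L1 = 5: L2 entries (in reading order) 4, 0, 6, 1, 5, 2, 3 — all 7 distinct ✓
  L1 = 6: L2 entries (in reading order) 1, 2, 0, 3, 6, 4, 5 — all 7 distinct ✓
Every symbol of L1 meets every symbol of L2 exactly once, so all 49 pairs are distinct (49 of 49).
Conclusion: YES.

YES
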